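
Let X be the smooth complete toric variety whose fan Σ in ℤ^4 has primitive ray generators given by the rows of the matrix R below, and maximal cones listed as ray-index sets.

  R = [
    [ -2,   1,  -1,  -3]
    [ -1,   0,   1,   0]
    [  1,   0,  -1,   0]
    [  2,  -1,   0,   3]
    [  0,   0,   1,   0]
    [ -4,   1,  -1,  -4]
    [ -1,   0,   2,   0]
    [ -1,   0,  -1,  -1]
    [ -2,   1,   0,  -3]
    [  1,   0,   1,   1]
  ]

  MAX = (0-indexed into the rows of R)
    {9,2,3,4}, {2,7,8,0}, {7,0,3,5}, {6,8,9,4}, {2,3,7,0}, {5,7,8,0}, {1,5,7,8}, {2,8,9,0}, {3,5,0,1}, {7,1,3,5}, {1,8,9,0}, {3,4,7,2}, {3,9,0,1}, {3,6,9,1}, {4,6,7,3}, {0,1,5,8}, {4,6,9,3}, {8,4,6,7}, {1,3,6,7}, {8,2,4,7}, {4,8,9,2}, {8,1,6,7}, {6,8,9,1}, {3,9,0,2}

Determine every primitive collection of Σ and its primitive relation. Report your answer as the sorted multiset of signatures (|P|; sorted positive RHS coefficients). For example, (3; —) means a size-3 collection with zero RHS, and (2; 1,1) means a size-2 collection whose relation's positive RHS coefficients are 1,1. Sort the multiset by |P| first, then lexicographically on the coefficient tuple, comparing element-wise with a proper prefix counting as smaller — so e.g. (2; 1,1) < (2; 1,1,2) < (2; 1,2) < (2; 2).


Minimal non-faces — 12 found among 10 rays, 24 max cones:

  P = {1,2}:  v_{1} + v_{2} = 0  ⟹  sig = (2; —)
  P = {3,8}:  v_{3} + v_{8} = 0  ⟹  sig = (2; —)
  P = {7,9}:  v_{7} + v_{9} = 0  ⟹  sig = (2; —)
  P = {0,4}:  v_{0} + v_{4} = v_{8}  ⟹  sig = (2; 1)
  P = {1,4}:  v_{1} + v_{4} = v_{6}  ⟹  sig = (2; 1)
  P = {2,6}:  v_{2} + v_{6} = v_{4}  ⟹  sig = (2; 1)
  P = {0,6}:  v_{0} + v_{6} = v_{1} + v_{8}  ⟹  sig = (2; 1,1)
  P = {2,5}:  v_{2} + v_{5} = v_{0} + v_{7}  ⟹  sig = (2; 1,1)
  P = {5,9}:  v_{5} + v_{9} = v_{0} + v_{1}  ⟹  sig = (2; 1,1)
  P = {4,5}:  v_{4} + v_{5} = v_{1} + v_{7} + v_{8}  ⟹  sig = (2; 1,1,1)
  P = {5,6}:  v_{5} + v_{6} = 2·v_{1} + v_{7} + v_{8}  ⟹  sig = (2; 1,1,2)
  P = {0,1,7}:  v_{0} + v_{1} + v_{7} = v_{5}  ⟹  sig = (3; 1)

Hence PRS(X_Σ) =
{ (2; —) ×3,  (2; 1) ×3,  (2; 1,1) ×3,  (2; 1,1,1),  (2; 1,1,2),  (3; 1) }


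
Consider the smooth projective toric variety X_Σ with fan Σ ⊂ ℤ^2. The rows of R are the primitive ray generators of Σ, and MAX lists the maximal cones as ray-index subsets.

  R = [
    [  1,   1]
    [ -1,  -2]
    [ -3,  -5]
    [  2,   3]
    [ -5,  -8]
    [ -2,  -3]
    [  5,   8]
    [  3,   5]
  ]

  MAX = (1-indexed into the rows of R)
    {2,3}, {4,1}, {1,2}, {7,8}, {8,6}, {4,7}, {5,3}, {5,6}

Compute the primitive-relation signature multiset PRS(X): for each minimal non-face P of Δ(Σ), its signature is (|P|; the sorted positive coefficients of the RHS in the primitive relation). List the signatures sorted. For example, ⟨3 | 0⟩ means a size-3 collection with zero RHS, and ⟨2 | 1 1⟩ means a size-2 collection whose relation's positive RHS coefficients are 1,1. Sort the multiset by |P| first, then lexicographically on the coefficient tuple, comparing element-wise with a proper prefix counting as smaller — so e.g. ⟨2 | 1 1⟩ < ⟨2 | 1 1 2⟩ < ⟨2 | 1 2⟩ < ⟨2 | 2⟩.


The 20 primitive collections of Σ (r=8, n=2):

  {3,8}:  v_{3} + v_{8} = 0  ⟹  sig = ⟨2 | 0⟩
  {4,6}:  v_{4} + v_{6} = 0  ⟹  sig = ⟨2 | 0⟩
  {5,7}:  v_{5} + v_{7} = 0  ⟹  sig = ⟨2 | 0⟩
  {1,6}:  v_{1} + v_{6} = v_{2}  ⟹  sig = ⟨2 | 1⟩
  {2,4}:  v_{2} + v_{4} = v_{1}  ⟹  sig = ⟨2 | 1⟩
  {2,6}:  v_{2} + v_{6} = v_{3}  ⟹  sig = ⟨2 | 1⟩
  {2,8}:  v_{2} + v_{8} = v_{4}  ⟹  sig = ⟨2 | 1⟩
  {3,4}:  v_{3} + v_{4} = v_{2}  ⟹  sig = ⟨2 | 1⟩
  {3,6}:  v_{3} + v_{6} = v_{5}  ⟹  sig = ⟨2 | 1⟩
  {3,7}:  v_{3} + v_{7} = v_{4}  ⟹  sig = ⟨2 | 1⟩
  {4,5}:  v_{4} + v_{5} = v_{3}  ⟹  sig = ⟨2 | 1⟩
  {4,8}:  v_{4} + v_{8} = v_{7}  ⟹  sig = ⟨2 | 1⟩
  {5,8}:  v_{5} + v_{8} = v_{6}  ⟹  sig = ⟨2 | 1⟩
  {6,7}:  v_{6} + v_{7} = v_{8}  ⟹  sig = ⟨2 | 1⟩
  {1,5}:  v_{1} + v_{5} = v_{2} + v_{3}  ⟹  sig = ⟨2 | 1 1⟩
  {1,3}:  v_{1} + v_{3} = 2·v_{2}  ⟹  sig = ⟨2 | 2⟩
  {1,8}:  v_{1} + v_{8} = 2·v_{4}  ⟹  sig = ⟨2 | 2⟩
  {2,5}:  v_{2} + v_{5} = 2·v_{3}  ⟹  sig = ⟨2 | 2⟩
  {2,7}:  v_{2} + v_{7} = 2·v_{4}  ⟹  sig = ⟨2 | 2⟩
  {1,7}:  v_{1} + v_{7} = 3·v_{4}  ⟹  sig = ⟨2 | 3⟩

Signatures (|P|; sorted positive RHS coefficients), sorted:
[⟨2 | 0⟩, ⟨2 | 0⟩, ⟨2 | 0⟩, ⟨2 | 1⟩, ⟨2 | 1⟩, ⟨2 | 1⟩, ⟨2 | 1⟩, ⟨2 | 1⟩, ⟨2 | 1⟩, ⟨2 | 1⟩, ⟨2 | 1⟩, ⟨2 | 1⟩, ⟨2 | 1⟩, ⟨2 | 1⟩, ⟨2 | 1 1⟩, ⟨2 | 2⟩, ⟨2 | 2⟩, ⟨2 | 2⟩, ⟨2 | 2⟩, ⟨2 | 3⟩]


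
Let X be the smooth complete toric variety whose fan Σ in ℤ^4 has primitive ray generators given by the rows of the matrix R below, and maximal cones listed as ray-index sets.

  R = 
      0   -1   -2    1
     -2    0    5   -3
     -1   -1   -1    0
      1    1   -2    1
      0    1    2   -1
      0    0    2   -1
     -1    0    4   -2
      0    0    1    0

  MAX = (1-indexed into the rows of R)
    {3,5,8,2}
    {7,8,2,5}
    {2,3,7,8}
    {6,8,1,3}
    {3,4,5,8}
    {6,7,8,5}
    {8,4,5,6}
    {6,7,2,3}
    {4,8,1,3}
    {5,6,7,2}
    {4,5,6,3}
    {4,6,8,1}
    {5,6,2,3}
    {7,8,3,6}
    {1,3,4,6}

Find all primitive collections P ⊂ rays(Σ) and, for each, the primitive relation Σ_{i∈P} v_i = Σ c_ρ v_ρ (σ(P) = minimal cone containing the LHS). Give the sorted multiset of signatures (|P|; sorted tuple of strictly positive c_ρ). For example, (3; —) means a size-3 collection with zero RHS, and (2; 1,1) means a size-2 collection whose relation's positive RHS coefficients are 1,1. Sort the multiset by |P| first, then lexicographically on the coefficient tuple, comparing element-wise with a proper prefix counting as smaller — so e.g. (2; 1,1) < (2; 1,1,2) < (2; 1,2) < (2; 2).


9 minimal non-faces of Δ(Σ) (on 8 rays):

  P={1,5}:  v_{1} + v_{5} = 0 ; sig = (2; —)
  P={4,7}:  v_{4} + v_{7} = v_{5} ; sig = (2; 1)
  P={1,2}:  v_{1} + v_{2} = v_{3} + v_{7} ; sig = (2; 1,1)
  P={1,7}:  v_{1} + v_{7} = v_{3} + v_{6} + v_{8} ; sig = (2; 1,1,1)
  P={2,4}:  v_{2} + v_{4} = v_{3} + 2·v_{5} ; sig = (2; 1,2)
  P={3,5,7}:  v_{3} + v_{5} + v_{7} = v_{2} ; sig = (3; 1)
  P={2,6,8}:  v_{2} + v_{6} + v_{8} = 2·v_{7} ; sig = (3; 2)
  P={3,4,6,8}:  v_{3} + v_{4} + v_{6} + v_{8} = 0 ; sig = (4; —)
  P={3,5,6,8}:  v_{3} + v_{5} + v_{6} + v_{8} = v_{7} ; sig = (4; 1)

Signatures (|P|; sorted positive RHS coefficients), sorted:
{ (2; —),  (2; 1),  (2; 1,1),  (2; 1,1,1),  (2; 1,2),  (3; 1),  (3; 2),  (4; —),  (4; 1) }


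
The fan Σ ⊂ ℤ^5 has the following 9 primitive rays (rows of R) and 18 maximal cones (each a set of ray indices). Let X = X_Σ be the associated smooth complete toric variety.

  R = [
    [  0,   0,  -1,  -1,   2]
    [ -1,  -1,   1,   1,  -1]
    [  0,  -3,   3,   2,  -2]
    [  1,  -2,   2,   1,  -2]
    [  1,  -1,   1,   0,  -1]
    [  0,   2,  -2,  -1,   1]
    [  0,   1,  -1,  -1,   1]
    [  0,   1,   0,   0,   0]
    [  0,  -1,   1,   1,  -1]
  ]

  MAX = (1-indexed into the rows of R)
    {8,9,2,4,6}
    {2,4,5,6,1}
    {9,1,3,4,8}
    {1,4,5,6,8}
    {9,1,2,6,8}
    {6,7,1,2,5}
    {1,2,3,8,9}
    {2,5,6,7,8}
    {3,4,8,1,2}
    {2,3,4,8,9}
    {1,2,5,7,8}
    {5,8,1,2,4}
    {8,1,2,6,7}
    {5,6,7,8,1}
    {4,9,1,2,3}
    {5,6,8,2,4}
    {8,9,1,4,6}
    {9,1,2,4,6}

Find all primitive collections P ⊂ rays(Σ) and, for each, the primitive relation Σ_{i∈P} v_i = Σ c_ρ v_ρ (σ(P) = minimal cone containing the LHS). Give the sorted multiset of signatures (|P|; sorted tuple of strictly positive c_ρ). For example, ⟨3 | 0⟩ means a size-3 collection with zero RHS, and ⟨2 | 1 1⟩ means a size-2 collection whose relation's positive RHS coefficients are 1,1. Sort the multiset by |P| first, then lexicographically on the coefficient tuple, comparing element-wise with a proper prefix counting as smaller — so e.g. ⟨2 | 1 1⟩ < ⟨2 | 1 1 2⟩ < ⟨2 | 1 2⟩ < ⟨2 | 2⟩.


The 9 primitive collections of Σ (r=9, n=5):

  P={7,9}:  v_{7} + v_{9} = 0  ⇒ sig = ⟨2 | 0⟩
  P={3,6}:  v_{3} + v_{6} = v_{9}  ⇒ sig = ⟨2 | 1⟩
  P={4,7}:  v_{4} + v_{7} = v_{5}  ⇒ sig = ⟨2 | 1⟩
  P={5,9}:  v_{5} + v_{9} = v_{4}  ⇒ sig = ⟨2 | 1⟩
  P={3,7}:  v_{3} + v_{7} = v_{1} + v_{2} + v_{4} + v_{8}  ⇒ sig = ⟨2 | 1 1 1 1⟩
  P={3,5}:  v_{3} + v_{5} = v_{1} + v_{2} + 2·v_{4} + v_{8}  ⇒ sig = ⟨2 | 1 1 1 2⟩
  P={1,2,4,6,8}:  v_{1} + v_{2} + v_{4} + v_{6} + v_{8} = 0  ⇒ sig = ⟨5 | 0⟩
  P={1,2,4,8,9}:  v_{1} + v_{2} + v_{4} + v_{8} + v_{9} = v_{3}  ⇒ sig = ⟨5 | 1⟩
  P={1,2,5,6,8}:  v_{1} + v_{2} + v_{5} + v_{6} + v_{8} = v_{7}  ⇒ sig = ⟨5 | 1⟩

Signatures (|P|; sorted positive RHS coefficients), sorted:
    |P|=2: 6 collections, coeffs (), (1), (1), (1), (1,1,1,1), (1,1,1,2)
    |P|=5: 3 collections, coeffs (), (1), (1)


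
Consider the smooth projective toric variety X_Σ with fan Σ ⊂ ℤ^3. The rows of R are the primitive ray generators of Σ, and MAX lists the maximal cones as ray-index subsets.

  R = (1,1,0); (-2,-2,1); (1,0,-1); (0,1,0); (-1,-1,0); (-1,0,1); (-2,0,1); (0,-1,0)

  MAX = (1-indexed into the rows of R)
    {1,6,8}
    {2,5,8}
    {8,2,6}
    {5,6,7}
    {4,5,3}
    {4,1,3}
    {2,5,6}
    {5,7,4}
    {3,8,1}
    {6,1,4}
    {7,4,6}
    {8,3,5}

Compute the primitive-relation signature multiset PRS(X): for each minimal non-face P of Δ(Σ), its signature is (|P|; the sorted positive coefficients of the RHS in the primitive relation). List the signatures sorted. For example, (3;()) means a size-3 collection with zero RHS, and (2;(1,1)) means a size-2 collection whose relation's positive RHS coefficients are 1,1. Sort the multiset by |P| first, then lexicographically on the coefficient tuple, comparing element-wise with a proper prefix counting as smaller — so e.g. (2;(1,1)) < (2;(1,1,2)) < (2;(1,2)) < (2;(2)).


Primitive collections (12):

  P={1,5}:  v_{1} + v_{5} = 0  ⇒ sig = (2;())
  P={3,6}:  v_{3} + v_{6} = 0  ⇒ sig = (2;())
  P={4,8}:  v_{4} + v_{8} = 0  ⇒ sig = (2;())
  P={1,2}:  v_{1} + v_{2} = v_{6} + v_{8}  ⇒ sig = (2;(1,1))
  P={1,7}:  v_{1} + v_{7} = v_{4} + v_{6}  ⇒ sig = (2;(1,1))
  P={2,3}:  v_{2} + v_{3} = v_{5} + v_{8}  ⇒ sig = (2;(1,1))
  P={2,4}:  v_{2} + v_{4} = v_{5} + v_{6}  ⇒ sig = (2;(1,1))
  P={3,7}:  v_{3} + v_{7} = v_{4} + v_{5}  ⇒ sig = (2;(1,1))
  P={7,8}:  v_{7} + v_{8} = v_{5} + v_{6}  ⇒ sig = (2;(1,1))
  P={2,7}:  v_{2} + v_{7} = 2·v_{5} + 2·v_{6}  ⇒ sig = (2;(2,2))
  P={4,5,6}:  v_{4} + v_{5} + v_{6} = v_{7}  ⇒ sig = (3;(1))
  P={5,6,8}:  v_{5} + v_{6} + v_{8} = v_{2}  ⇒ sig = (3;(1))

Signatures (|P|; sorted positive RHS coefficients), sorted:
    (2;())
    (2;())
    (2;())
    (2;(1,1))
    (2;(1,1))
    (2;(1,1))
    (2;(1,1))
    (2;(1,1))
    (2;(1,1))
    (2;(2,2))
    (3;(1))
    (3;(1))


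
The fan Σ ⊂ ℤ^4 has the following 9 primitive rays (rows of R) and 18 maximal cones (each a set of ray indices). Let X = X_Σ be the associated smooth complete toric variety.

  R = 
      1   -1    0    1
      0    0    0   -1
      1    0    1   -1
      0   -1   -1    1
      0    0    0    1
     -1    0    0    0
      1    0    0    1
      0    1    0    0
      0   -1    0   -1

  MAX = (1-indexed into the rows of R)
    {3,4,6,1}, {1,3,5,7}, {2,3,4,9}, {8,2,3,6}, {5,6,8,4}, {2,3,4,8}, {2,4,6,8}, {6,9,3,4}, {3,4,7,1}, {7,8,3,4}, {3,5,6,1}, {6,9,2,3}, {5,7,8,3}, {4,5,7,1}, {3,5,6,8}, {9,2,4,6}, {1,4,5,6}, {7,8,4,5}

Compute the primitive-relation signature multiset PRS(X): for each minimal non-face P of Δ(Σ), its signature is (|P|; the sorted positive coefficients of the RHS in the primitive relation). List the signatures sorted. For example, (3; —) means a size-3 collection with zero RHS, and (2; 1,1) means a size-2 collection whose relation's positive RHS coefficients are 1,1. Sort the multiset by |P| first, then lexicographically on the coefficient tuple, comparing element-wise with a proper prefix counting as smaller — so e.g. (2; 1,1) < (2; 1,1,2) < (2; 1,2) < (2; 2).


12 minimal non-faces of Δ(Σ) (on 9 rays):

  P={2,5}:  v_{2} + v_{5} = 0  →  sig = (2; —)
  P={1,8}:  v_{1} + v_{8} = v_{7}  →  sig = (2; 1)
  P={6,7}:  v_{6} + v_{7} = v_{5}  →  sig = (2; 1)
  P={8,9}:  v_{8} + v_{9} = v_{2}  →  sig = (2; 1)
  P={1,2}:  v_{1} + v_{2} = v_{3} + v_{4}  →  sig = (2; 1,1)
  P={7,9}:  v_{7} + v_{9} = v_{3} + v_{4}  →  sig = (2; 1,1)
  P={2,7}:  v_{2} + v_{7} = v_{3} + v_{4} + v_{8}  →  sig = (2; 1,1,1)
  P={5,9}:  v_{5} + v_{9} = v_{3} + v_{4} + v_{6}  →  sig = (2; 1,1,1)
  P={1,9}:  v_{1} + v_{9} = 2·v_{3} + 2·v_{4} + v_{6}  →  sig = (2; 1,2,2)
  P={3,4,5}:  v_{3} + v_{4} + v_{5} = v_{1}  →  sig = (3; 1)
  P={3,4,6,8}:  v_{3} + v_{4} + v_{6} + v_{8} = 0  →  sig = (4; —)
  P={2,3,4,6}:  v_{2} + v_{3} + v_{4} + v_{6} = v_{9}  →  sig = (4; 1)

Signatures (|P|; sorted positive RHS coefficients), sorted:
    |P|=2: 9 collections, coeffs (), (1), (1), (1), (1,1), (1,1), (1,1,1), (1,1,1), (1,2,2)
    |P|=3: 1 collection, coeffs (1)
    |P|=4: 2 collections, coeffs (), (1)


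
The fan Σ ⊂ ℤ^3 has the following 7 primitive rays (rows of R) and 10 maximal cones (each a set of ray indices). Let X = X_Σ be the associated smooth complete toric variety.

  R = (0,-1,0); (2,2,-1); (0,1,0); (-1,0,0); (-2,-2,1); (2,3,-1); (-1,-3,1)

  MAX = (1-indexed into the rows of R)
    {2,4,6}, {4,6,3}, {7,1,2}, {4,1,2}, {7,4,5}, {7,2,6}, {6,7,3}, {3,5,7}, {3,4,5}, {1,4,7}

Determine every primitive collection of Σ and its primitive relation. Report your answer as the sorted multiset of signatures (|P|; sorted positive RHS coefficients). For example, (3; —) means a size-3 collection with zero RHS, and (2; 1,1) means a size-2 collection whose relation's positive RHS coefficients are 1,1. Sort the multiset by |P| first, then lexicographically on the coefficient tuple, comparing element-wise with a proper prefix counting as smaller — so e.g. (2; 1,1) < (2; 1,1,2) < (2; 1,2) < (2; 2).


9 minimal non-faces of Δ(Σ) (on 7 rays):

  • {1,3}:  v_{1} + v_{3} = 0 — sig = (2; —)
  • {2,5}:  v_{2} + v_{5} = 0 — sig = (2; —)
  • {1,6}:  v_{1} + v_{6} = v_{2} — sig = (2; 1)
  • {2,3}:  v_{2} + v_{3} = v_{6} — sig = (2; 1)
  • {5,6}:  v_{5} + v_{6} = v_{3} — sig = (2; 1)
  • {1,5}:  v_{1} + v_{5} = v_{4} + v_{7} — sig = (2; 1,1)
  • {4,6,7}:  v_{4} + v_{6} + v_{7} = 0 — sig = (3; —)
  • {2,4,7}:  v_{2} + v_{4} + v_{7} = v_{1} — sig = (3; 1)
  • {3,4,7}:  v_{3} + v_{4} + v_{7} = v_{5} — sig = (3; 1)

so the primitive-relation signature multiset is
[(2; —), (2; —), (2; 1), (2; 1), (2; 1), (2; 1,1), (3; —), (3; 1), (3; 1)]


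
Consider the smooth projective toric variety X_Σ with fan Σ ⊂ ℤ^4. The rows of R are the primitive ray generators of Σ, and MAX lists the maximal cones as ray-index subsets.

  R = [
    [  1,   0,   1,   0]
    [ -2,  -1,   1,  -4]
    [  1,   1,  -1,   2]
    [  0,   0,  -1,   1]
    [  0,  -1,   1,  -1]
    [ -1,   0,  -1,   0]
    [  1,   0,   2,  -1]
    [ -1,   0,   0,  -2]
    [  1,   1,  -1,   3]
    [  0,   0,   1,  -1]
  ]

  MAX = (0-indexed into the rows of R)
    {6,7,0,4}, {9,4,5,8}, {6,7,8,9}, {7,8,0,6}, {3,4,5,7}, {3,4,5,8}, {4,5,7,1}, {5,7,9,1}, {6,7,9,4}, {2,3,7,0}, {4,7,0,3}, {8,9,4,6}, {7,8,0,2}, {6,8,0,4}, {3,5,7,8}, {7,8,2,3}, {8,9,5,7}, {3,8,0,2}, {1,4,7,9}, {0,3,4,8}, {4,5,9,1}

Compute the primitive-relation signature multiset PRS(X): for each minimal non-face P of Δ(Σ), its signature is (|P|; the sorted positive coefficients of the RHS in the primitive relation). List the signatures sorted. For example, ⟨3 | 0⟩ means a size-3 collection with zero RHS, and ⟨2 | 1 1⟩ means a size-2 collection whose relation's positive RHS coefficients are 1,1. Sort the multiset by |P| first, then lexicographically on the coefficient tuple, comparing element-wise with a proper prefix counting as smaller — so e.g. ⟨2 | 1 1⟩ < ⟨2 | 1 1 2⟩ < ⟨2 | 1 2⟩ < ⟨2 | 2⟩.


The 17 primitive collections of Σ (r=10, n=4):

  P = {0,5}:  v_{0} + v_{5} = 0  so sig = ⟨2 | 0⟩
  P = {3,9}:  v_{3} + v_{9} = 0  so sig = ⟨2 | 0⟩
  P = {0,9}:  v_{0} + v_{9} = v_{6}  so sig = ⟨2 | 1⟩
  P = {1,2}:  v_{1} + v_{2} = v_{7}  so sig = ⟨2 | 1⟩
  P = {3,6}:  v_{3} + v_{6} = v_{0}  so sig = ⟨2 | 1⟩
  P = {5,6}:  v_{5} + v_{6} = v_{9}  so sig = ⟨2 | 1⟩
  P = {1,8}:  v_{1} + v_{8} = v_{5} + v_{9}  so sig = ⟨2 | 1 1⟩
  P = {2,4}:  v_{2} + v_{4} = v_{0} + v_{3}  so sig = ⟨2 | 1 1⟩
  P = {0,1}:  v_{0} + v_{1} = v_{4} + v_{7} + v_{9}  so sig = ⟨2 | 1 1 1⟩
  P = {1,3}:  v_{1} + v_{3} = v_{4} + v_{5} + v_{7}  so sig = ⟨2 | 1 1 1⟩
  P = {2,5}:  v_{2} + v_{5} = v_{3} + v_{7} + v_{8}  so sig = ⟨2 | 1 1 1⟩
  P = {2,9}:  v_{2} + v_{9} = v_{0} + v_{7} + v_{8}  so sig = ⟨2 | 1 1 1⟩
  P = {1,6}:  v_{1} + v_{6} = v_{4} + v_{7} + 2·v_{9}  so sig = ⟨2 | 1 1 2⟩
  P = {2,6}:  v_{2} + v_{6} = 2·v_{0} + v_{7} + v_{8}  so sig = ⟨2 | 1 1 2⟩
  P = {4,7,8}:  v_{4} + v_{7} + v_{8} = 0  so sig = ⟨3 | 0⟩
  P = {0,3,7,8}:  v_{0} + v_{3} + v_{7} + v_{8} = v_{2}  so sig = ⟨4 | 1⟩
  P = {4,5,7,9}:  v_{4} + v_{5} + v_{7} + v_{9} = v_{1}  so sig = ⟨4 | 1⟩

Sorted signature multiset PRS(X):
    ⟨2 | 0⟩
    ⟨2 | 0⟩
    ⟨2 | 1⟩
    ⟨2 | 1⟩
    ⟨2 | 1⟩
    ⟨2 | 1⟩
    ⟨2 | 1 1⟩
    ⟨2 | 1 1⟩
    ⟨2 | 1 1 1⟩
    ⟨2 | 1 1 1⟩
    ⟨2 | 1 1 1⟩
    ⟨2 | 1 1 1⟩
    ⟨2 | 1 1 2⟩
    ⟨2 | 1 1 2⟩
    ⟨3 | 0⟩
    ⟨4 | 1⟩
    ⟨4 | 1⟩


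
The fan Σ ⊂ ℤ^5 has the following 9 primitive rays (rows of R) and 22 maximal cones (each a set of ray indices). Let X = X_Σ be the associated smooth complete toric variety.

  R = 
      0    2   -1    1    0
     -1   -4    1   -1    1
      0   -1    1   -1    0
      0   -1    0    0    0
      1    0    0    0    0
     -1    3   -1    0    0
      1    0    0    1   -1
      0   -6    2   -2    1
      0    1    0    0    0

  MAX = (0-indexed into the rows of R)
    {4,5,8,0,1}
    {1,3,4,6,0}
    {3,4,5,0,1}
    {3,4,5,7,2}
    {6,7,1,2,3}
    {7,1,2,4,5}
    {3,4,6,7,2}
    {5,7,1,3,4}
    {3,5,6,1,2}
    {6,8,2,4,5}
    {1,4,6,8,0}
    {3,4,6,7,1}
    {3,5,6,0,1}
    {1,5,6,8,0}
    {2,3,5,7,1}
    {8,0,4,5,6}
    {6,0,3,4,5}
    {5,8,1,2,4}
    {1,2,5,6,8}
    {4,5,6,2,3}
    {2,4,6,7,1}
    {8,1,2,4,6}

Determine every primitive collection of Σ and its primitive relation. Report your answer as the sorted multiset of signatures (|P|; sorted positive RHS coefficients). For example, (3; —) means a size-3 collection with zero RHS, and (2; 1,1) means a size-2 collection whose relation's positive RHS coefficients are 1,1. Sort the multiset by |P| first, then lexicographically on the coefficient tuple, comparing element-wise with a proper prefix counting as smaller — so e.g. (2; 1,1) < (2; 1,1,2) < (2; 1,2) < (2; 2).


The 7 primitive collections of Σ (r=9, n=5):

  P={3,8}:  v_{3} + v_{8} = 0  →  sig = (2; —)
  P={0,2}:  v_{0} + v_{2} = v_{8}  →  sig = (2; 1)
  P={0,7}:  v_{0} + v_{7} = v_{1} + v_{4}  →  sig = (2; 1,1)
  P={7,8}:  v_{7} + v_{8} = v_{1} + v_{2} + v_{4}  →  sig = (2; 1,1,1)
  P={5,6,7}:  v_{5} + v_{6} + v_{7} = v_{2} + 2·v_{3}  →  sig = (3; 1,2)
  P={1,2,3,4}:  v_{1} + v_{2} + v_{3} + v_{4} = v_{7}  →  sig = (4; 1)
  P={1,4,5,6}:  v_{1} + v_{4} + v_{5} + v_{6} = v_{3}  →  sig = (4; 1)

so the primitive-relation signature multiset is
    |P|=2: 4 collections, coeffs (), (1), (1,1), (1,1,1)
    |P|=3: 1 collection, coeffs (1,2)
    |P|=4: 2 collections, coeffs (1), (1)


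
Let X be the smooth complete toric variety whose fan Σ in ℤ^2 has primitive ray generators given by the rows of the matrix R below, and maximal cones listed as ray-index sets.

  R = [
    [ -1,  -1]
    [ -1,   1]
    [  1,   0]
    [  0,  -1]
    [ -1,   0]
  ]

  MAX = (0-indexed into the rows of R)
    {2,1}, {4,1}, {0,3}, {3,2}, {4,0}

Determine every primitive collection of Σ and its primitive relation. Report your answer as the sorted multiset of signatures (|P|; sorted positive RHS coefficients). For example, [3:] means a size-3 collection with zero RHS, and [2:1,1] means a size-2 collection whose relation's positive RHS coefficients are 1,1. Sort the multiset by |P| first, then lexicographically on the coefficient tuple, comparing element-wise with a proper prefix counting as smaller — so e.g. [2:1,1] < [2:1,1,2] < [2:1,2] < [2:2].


5 collections generate NE(X_Σ); each relation:

  {2,4}:  v_{2} + v_{4} = 0  so sig = [2:]
  {0,2}:  v_{0} + v_{2} = v_{3}  so sig = [2:1]
  {1,3}:  v_{1} + v_{3} = v_{4}  so sig = [2:1]
  {3,4}:  v_{3} + v_{4} = v_{0}  so sig = [2:1]
  {0,1}:  v_{0} + v_{1} = 2·v_{4}  so sig = [2:2]

Sorted signature multiset PRS(X):
[[2:], [2:1], [2:1], [2:1], [2:2]]


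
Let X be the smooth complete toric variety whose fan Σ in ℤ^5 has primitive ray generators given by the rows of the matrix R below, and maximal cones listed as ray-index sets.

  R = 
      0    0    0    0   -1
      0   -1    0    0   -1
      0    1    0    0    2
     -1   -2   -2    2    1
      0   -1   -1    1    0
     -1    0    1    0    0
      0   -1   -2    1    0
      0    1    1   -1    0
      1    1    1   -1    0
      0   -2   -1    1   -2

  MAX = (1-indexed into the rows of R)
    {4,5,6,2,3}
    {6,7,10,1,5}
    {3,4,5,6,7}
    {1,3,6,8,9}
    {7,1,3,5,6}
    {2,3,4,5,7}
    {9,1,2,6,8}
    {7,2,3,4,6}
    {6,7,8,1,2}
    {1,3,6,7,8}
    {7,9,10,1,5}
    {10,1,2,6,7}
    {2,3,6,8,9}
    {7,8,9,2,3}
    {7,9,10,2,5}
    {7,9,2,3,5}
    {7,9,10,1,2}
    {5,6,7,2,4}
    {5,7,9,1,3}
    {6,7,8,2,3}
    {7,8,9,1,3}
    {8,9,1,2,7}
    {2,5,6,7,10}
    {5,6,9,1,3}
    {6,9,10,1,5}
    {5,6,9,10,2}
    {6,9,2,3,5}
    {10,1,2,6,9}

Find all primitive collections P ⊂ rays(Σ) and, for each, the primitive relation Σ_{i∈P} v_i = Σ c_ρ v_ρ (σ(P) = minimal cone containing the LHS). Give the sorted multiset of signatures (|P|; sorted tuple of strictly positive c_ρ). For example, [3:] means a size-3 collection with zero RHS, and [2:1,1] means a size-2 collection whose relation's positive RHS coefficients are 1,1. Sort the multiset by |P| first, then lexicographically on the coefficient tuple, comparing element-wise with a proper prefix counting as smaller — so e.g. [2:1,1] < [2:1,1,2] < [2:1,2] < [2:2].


Minimal non-faces — 11 found among 10 rays, 28 max cones:

  • {5,8}:  v_{5} + v_{8} = 0 ; sig = [2:]
  • {3,10}:  v_{3} + v_{10} = v_{5} ; sig = [2:1]
  • {8,10}:  v_{8} + v_{10} = v_{1} + v_{2} ; sig = [2:1,1]
  • {1,4}:  v_{1} + v_{4} = v_{5} + v_{6} + v_{7} ; sig = [2:1,1,1]
  • {4,9}:  v_{4} + v_{9} = v_{2} + v_{3} + v_{5} ; sig = [2:1,1,1]
  • {4,8}:  v_{4} + v_{8} = v_{2} + v_{3} + v_{6} + v_{7} ; sig = [2:1,1,1,1]
  • {4,10}:  v_{4} + v_{10} = v_{2} + 2·v_{5} + v_{6} + v_{7} ; sig = [2:1,1,1,2]
  • {1,2,3}:  v_{1} + v_{2} + v_{3} = 0 ; sig = [3:]
  • {6,7,9}:  v_{6} + v_{7} + v_{9} = 0 ; sig = [3:]
  • {1,2,5}:  v_{1} + v_{2} + v_{5} = v_{10} ; sig = [3:1]
  • {2,3,5,6,7}:  v_{2} + v_{3} + v_{5} + v_{6} + v_{7} = v_{4} ; sig = [5:1]

Sorted signature multiset PRS(X):
    |P|=2: 7 collections, coeffs (), (1), (1,1), (1,1,1), (1,1,1), (1,1,1,1), (1,1,1,2)
    |P|=3: 3 collections, coeffs (), (), (1)
    |P|=5: 1 collection, coeffs (1)


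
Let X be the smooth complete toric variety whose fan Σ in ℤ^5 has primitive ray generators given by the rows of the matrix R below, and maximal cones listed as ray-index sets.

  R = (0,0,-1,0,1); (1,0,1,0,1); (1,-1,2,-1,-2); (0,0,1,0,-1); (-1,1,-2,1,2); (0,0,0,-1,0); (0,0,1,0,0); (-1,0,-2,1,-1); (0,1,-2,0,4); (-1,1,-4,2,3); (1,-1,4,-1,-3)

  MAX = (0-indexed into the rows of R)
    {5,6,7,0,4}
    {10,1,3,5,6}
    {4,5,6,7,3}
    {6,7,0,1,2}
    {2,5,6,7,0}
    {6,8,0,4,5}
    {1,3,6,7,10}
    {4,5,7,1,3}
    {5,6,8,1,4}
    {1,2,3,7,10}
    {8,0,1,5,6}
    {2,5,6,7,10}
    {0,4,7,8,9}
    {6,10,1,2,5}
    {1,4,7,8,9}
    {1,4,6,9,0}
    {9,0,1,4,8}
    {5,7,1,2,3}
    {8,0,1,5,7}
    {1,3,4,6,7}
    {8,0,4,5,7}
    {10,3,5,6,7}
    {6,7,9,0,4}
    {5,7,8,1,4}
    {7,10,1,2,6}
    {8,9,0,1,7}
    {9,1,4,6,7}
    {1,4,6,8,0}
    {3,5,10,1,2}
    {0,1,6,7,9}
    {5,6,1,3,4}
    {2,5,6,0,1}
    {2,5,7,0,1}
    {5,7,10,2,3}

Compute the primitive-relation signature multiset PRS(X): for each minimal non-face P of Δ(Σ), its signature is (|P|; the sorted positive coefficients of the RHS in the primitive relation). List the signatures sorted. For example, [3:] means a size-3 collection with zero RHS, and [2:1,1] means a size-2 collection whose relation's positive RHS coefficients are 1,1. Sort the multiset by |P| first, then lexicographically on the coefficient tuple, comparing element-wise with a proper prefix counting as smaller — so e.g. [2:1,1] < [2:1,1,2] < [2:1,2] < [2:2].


Primitive collections (18):

  {0,3}:  v_{0} + v_{3} = 0 ; sig = [2:]
  {2,4}:  v_{2} + v_{4} = 0 ; sig = [2:]
  {0,10}:  v_{0} + v_{10} = v_{2} + v_{6} ; sig = [2:1,1]
  {4,10}:  v_{4} + v_{10} = v_{3} + v_{6} ; sig = [2:1,1]
  {5,9}:  v_{5} + v_{9} = v_{7} + v_{8} ; sig = [2:1,1]
  {2,8}:  v_{2} + v_{8} = v_{0} + v_{1} + v_{5} ; sig = [2:1,1,1]
  {2,9}:  v_{2} + v_{9} = v_{0} + v_{1} + v_{7} ; sig = [2:1,1,1]
  {3,8}:  v_{3} + v_{8} = v_{1} + v_{4} + v_{5} ; sig = [2:1,1,1]
  {3,9}:  v_{3} + v_{9} = v_{1} + v_{4} + v_{7} ; sig = [2:1,1,1]
  {8,10}:  v_{8} + v_{10} = v_{1} + v_{5} + v_{6} ; sig = [2:1,1,1]
  {9,10}:  v_{9} + v_{10} = v_{1} + v_{6} + v_{7} ; sig = [2:1,1,1]
  {2,3,6}:  v_{2} + v_{3} + v_{6} = v_{10} ; sig = [3:1]
  {6,7,8}:  v_{6} + v_{7} + v_{8} = v_{0} + v_{4} ; sig = [3:1,1]
  {6,8,9}:  v_{6} + v_{8} + v_{9} = 2·v_{0} + v_{1} + 2·v_{4} ; sig = [3:1,2,2]
  {1,5,6,7}:  v_{1} + v_{5} + v_{6} + v_{7} = 0 ; sig = [4:]
  {0,1,4,5}:  v_{0} + v_{1} + v_{4} + v_{5} = v_{8} ; sig = [4:1]
  {0,1,4,7}:  v_{0} + v_{1} + v_{4} + v_{7} = v_{9} ; sig = [4:1]
  {1,5,7,10}:  v_{1} + v_{5} + v_{7} + v_{10} = v_{2} + v_{3} ; sig = [4:1,1]

Hence PRS(X_Σ) =
[[2:], [2:], [2:1,1], [2:1,1], [2:1,1], [2:1,1,1], [2:1,1,1], [2:1,1,1], [2:1,1,1], [2:1,1,1], [2:1,1,1], [3:1], [3:1,1], [3:1,2,2], [4:], [4:1], [4:1], [4:1,1]]


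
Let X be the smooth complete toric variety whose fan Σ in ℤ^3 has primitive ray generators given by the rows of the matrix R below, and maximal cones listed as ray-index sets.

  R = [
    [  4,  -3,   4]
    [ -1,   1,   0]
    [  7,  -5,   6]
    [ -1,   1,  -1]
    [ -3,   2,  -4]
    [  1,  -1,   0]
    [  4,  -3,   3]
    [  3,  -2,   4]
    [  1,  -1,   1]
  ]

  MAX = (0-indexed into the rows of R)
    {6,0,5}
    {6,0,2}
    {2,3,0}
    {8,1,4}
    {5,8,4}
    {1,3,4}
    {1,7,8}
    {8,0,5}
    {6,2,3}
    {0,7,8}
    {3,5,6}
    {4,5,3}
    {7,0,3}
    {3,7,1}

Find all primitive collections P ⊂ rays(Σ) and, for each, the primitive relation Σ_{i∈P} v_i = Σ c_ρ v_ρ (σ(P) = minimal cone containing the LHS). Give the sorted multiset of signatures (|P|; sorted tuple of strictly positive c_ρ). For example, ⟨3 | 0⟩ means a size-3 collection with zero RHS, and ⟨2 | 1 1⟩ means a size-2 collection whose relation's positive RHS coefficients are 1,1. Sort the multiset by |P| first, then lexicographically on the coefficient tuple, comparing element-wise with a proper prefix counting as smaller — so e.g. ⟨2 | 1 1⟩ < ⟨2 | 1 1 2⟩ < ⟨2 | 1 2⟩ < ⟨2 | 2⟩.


Δ(Σ) — 9 vertices, 17 min non-faces:

  P = {1,5}:  v_{1} + v_{5} = 0  →  sig = ⟨2 | 0⟩
  P = {3,8}:  v_{3} + v_{8} = 0  →  sig = ⟨2 | 0⟩
  P = {4,7}:  v_{4} + v_{7} = 0  →  sig = ⟨2 | 0⟩
  P = {0,1}:  v_{0} + v_{1} = v_{7}  →  sig = ⟨2 | 1⟩
  P = {0,4}:  v_{0} + v_{4} = v_{5}  →  sig = ⟨2 | 1⟩
  P = {5,7}:  v_{5} + v_{7} = v_{0}  →  sig = ⟨2 | 1⟩
  P = {1,6}:  v_{1} + v_{6} = v_{0} + v_{3}  →  sig = ⟨2 | 1 1⟩
  P = {2,8}:  v_{2} + v_{8} = v_{0} + v_{6}  →  sig = ⟨2 | 1 1⟩
  P = {6,8}:  v_{6} + v_{8} = v_{0} + v_{5}  →  sig = ⟨2 | 1 1⟩
  P = {2,4}:  v_{2} + v_{4} = v_{3} + v_{5} + v_{6}  →  sig = ⟨2 | 1 1 1⟩
  P = {4,6}:  v_{4} + v_{6} = v_{3} + 2·v_{5}  →  sig = ⟨2 | 1 2⟩
  P = {6,7}:  v_{6} + v_{7} = 2·v_{0} + v_{3}  →  sig = ⟨2 | 1 2⟩
  P = {2,5}:  v_{2} + v_{5} = 2·v_{6}  →  sig = ⟨2 | 2⟩
  P = {1,2}:  v_{1} + v_{2} = 2·v_{0} + 2·v_{3}  →  sig = ⟨2 | 2 2⟩
  P = {2,7}:  v_{2} + v_{7} = 3·v_{0} + 2·v_{3}  →  sig = ⟨2 | 2 3⟩
  P = {0,3,5}:  v_{0} + v_{3} + v_{5} = v_{6}  →  sig = ⟨3 | 1⟩
  P = {0,3,6}:  v_{0} + v_{3} + v_{6} = v_{2}  →  sig = ⟨3 | 1⟩

Hence PRS(X_Σ) =
[⟨2 | 0⟩, ⟨2 | 0⟩, ⟨2 | 0⟩, ⟨2 | 1⟩, ⟨2 | 1⟩, ⟨2 | 1⟩, ⟨2 | 1 1⟩, ⟨2 | 1 1⟩, ⟨2 | 1 1⟩, ⟨2 | 1 1 1⟩, ⟨2 | 1 2⟩, ⟨2 | 1 2⟩, ⟨2 | 2⟩, ⟨2 | 2 2⟩, ⟨2 | 2 3⟩, ⟨3 | 1⟩, ⟨3 | 1⟩]


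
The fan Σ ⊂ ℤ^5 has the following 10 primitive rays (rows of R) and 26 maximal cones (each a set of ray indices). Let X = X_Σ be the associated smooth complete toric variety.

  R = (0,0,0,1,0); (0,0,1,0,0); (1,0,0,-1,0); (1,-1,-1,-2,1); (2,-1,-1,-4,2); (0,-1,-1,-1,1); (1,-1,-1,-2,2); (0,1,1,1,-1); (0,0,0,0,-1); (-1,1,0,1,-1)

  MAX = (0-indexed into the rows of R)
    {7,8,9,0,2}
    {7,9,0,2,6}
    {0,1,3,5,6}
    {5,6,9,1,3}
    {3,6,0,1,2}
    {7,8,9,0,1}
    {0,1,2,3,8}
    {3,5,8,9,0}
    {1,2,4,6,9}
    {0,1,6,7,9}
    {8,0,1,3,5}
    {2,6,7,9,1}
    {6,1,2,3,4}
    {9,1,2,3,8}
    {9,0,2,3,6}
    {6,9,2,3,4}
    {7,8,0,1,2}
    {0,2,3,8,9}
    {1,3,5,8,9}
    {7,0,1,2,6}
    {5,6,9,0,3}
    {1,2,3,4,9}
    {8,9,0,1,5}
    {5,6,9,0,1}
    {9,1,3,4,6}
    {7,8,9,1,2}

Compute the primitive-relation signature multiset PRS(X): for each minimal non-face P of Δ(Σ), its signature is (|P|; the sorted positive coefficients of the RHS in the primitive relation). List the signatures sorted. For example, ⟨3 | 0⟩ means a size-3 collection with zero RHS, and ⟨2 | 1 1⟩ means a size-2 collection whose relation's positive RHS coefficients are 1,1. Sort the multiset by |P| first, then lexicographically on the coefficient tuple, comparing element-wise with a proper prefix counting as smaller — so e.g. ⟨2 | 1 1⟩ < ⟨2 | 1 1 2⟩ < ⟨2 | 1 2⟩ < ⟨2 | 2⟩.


Minimal non-faces — 11 found among 10 rays, 26 max cones:

  {5,7}:  v_{5} + v_{7} = 0 ; sig = ⟨2 | 0⟩
  {2,5}:  v_{2} + v_{5} = v_{3} ; sig = ⟨2 | 1⟩
  {3,7}:  v_{3} + v_{7} = v_{2} ; sig = ⟨2 | 1⟩
  {6,8}:  v_{6} + v_{8} = v_{3} ; sig = ⟨2 | 1⟩
  {0,4}:  v_{0} + v_{4} = v_{2} + v_{6} ; sig = ⟨2 | 1 1⟩
  {4,5}:  v_{4} + v_{5} = v_{1} + 2·v_{3} + v_{6} + v_{9} ; sig = ⟨2 | 1 1 1 2⟩
  {4,7}:  v_{4} + v_{7} = v_{1} + 2·v_{2} + v_{6} + v_{9} ; sig = ⟨2 | 1 1 1 2⟩
  {4,8}:  v_{4} + v_{8} = v_{1} + v_{2} + 2·v_{3} + v_{9} ; sig = ⟨2 | 1 1 1 2⟩
  {0,1,3,9}:  v_{0} + v_{1} + v_{3} + v_{9} = 0 ; sig = ⟨4 | 0⟩
  {0,1,2,9}:  v_{0} + v_{1} + v_{2} + v_{9} = v_{7} ; sig = ⟨4 | 1⟩
  {1,2,3,6,9}:  v_{1} + v_{2} + v_{3} + v_{6} + v_{9} = v_{4} ; sig = ⟨5 | 1⟩

so the primitive-relation signature multiset is
    |P|=2: 8 collections, coeffs (), (1), (1), (1), (1,1), (1,1,1,2), (1,1,1,2), (1,1,1,2)
    |P|=4: 2 collections, coeffs (), (1)
    |P|=5: 1 collection, coeffs (1)


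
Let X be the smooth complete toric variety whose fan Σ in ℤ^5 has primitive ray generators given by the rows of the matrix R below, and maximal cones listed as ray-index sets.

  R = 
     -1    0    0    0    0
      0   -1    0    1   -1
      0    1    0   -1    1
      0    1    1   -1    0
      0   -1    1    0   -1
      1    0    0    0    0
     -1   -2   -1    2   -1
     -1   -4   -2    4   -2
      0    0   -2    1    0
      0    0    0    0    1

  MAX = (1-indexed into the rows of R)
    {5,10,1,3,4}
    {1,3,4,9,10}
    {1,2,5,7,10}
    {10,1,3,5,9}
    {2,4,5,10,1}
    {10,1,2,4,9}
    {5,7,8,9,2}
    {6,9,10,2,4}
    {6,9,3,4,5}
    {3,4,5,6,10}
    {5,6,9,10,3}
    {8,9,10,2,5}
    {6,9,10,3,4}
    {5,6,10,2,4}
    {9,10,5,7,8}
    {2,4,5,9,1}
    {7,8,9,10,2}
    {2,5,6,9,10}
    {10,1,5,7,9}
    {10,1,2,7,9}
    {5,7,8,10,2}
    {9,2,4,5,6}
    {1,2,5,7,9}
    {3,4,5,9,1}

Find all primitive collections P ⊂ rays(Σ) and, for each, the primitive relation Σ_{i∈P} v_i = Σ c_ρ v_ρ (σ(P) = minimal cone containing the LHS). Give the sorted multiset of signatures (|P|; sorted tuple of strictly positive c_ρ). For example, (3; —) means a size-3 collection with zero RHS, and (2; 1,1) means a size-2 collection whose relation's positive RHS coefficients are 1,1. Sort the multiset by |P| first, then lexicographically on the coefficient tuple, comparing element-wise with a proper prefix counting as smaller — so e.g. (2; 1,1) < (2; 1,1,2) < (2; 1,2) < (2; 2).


Δ(Σ) — 10 vertices, 12 min non-faces:

  P={1,6}:  v_{1} + v_{6} = 0  ⟹  sig = (2; —)
  P={2,3}:  v_{2} + v_{3} = 0  ⟹  sig = (2; —)
  P={4,7}:  v_{4} + v_{7} = v_{1} + v_{2}  ⟹  sig = (2; 1,1)
  P={4,8}:  v_{4} + v_{8} = v_{2} + v_{7}  ⟹  sig = (2; 1,1)
  P={3,7}:  v_{3} + v_{7} = v_{1} + v_{5} + v_{9} + v_{10}  ⟹  sig = (2; 1,1,1,1)
  P={3,8}:  v_{3} + v_{8} = v_{5} + v_{7} + v_{9} + v_{10}  ⟹  sig = (2; 1,1,1,1)
  P={6,7}:  v_{6} + v_{7} = v_{2} + v_{5} + v_{9} + v_{10}  ⟹  sig = (2; 1,1,1,1)
  P={1,8}:  v_{1} + v_{8} = 2·v_{7}  ⟹  sig = (2; 2)
  P={6,8}:  v_{6} + v_{8} = 2·v_{2} + 2·v_{5} + 2·v_{9} + 2·v_{10}  ⟹  sig = (2; 2,2,2,2)
  P={4,5,9,10}:  v_{4} + v_{5} + v_{9} + v_{10} = 0  ⟹  sig = (4; —)
  P={1,2,5,9,10}:  v_{1} + v_{2} + v_{5} + v_{9} + v_{10} = v_{7}  ⟹  sig = (5; 1)
  P={2,5,7,9,10}:  v_{2} + v_{5} + v_{7} + v_{9} + v_{10} = v_{8}  ⟹  sig = (5; 1)

Sorted signature multiset PRS(X):
    (2; —)
    (2; —)
    (2; 1,1)
    (2; 1,1)
    (2; 1,1,1,1)
    (2; 1,1,1,1)
    (2; 1,1,1,1)
    (2; 2)
    (2; 2,2,2,2)
    (4; —)
    (5; 1)
    (5; 1)


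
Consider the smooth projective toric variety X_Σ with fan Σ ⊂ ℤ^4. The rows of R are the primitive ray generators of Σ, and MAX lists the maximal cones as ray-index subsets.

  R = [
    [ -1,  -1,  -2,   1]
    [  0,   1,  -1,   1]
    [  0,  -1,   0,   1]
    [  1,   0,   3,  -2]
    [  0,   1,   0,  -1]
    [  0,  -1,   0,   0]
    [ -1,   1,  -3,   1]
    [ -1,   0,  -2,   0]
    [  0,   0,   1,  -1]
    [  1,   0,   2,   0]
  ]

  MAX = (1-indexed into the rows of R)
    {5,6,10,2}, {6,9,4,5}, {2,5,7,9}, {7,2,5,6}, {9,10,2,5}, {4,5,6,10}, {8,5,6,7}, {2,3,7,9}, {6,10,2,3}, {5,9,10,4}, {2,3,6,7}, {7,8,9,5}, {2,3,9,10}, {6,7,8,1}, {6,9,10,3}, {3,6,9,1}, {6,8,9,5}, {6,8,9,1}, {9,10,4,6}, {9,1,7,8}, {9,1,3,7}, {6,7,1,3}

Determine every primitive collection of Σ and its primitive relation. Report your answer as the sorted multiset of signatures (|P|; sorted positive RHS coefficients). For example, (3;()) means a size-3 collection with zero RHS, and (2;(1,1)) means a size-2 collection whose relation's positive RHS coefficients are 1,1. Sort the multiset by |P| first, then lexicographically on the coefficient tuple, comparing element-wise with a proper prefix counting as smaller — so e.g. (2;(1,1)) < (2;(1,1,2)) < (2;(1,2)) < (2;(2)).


Minimal non-faces — 16 found among 10 rays, 22 max cones:

  P = {3,5}:  v_{3} + v_{5} = 0  ⇒ sig = (2;())
  P = {8,10}:  v_{8} + v_{10} = 0  ⇒ sig = (2;())
  P = {1,5}:  v_{1} + v_{5} = v_{8}  ⇒ sig = (2;(1))
  P = {1,10}:  v_{1} + v_{10} = v_{3}  ⇒ sig = (2;(1))
  P = {2,8}:  v_{2} + v_{8} = v_{7}  ⇒ sig = (2;(1))
  P = {3,8}:  v_{3} + v_{8} = v_{1}  ⇒ sig = (2;(1))
  P = {4,7}:  v_{4} + v_{7} = v_{5}  ⇒ sig = (2;(1))
  P = {7,10}:  v_{7} + v_{10} = v_{2}  ⇒ sig = (2;(1))
  P = {1,2}:  v_{1} + v_{2} = v_{3} + v_{7}  ⇒ sig = (2;(1,1))
  P = {1,4}:  v_{1} + v_{4} = v_{6} + v_{9}  ⇒ sig = (2;(1,1))
  P = {2,4}:  v_{2} + v_{4} = v_{5} + v_{10}  ⇒ sig = (2;(1,1))
  P = {3,4}:  v_{3} + v_{4} = v_{6} + v_{9} + v_{10}  ⇒ sig = (2;(1,1,1))
  P = {4,8}:  v_{4} + v_{8} = v_{5} + v_{6} + v_{9}  ⇒ sig = (2;(1,1,1))
  P = {2,6,9}:  v_{2} + v_{6} + v_{9} = 0  ⇒ sig = (3;())
  P = {6,7,9}:  v_{6} + v_{7} + v_{9} = v_{8}  ⇒ sig = (3;(1))
  P = {5,6,9,10}:  v_{5} + v_{6} + v_{9} + v_{10} = v_{4}  ⇒ sig = (4;(1))

Sorted signature multiset PRS(X):
[(2;()), (2;()), (2;(1)), (2;(1)), (2;(1)), (2;(1)), (2;(1)), (2;(1)), (2;(1,1)), (2;(1,1)), (2;(1,1)), (2;(1,1,1)), (2;(1,1,1)), (3;()), (3;(1)), (4;(1))]


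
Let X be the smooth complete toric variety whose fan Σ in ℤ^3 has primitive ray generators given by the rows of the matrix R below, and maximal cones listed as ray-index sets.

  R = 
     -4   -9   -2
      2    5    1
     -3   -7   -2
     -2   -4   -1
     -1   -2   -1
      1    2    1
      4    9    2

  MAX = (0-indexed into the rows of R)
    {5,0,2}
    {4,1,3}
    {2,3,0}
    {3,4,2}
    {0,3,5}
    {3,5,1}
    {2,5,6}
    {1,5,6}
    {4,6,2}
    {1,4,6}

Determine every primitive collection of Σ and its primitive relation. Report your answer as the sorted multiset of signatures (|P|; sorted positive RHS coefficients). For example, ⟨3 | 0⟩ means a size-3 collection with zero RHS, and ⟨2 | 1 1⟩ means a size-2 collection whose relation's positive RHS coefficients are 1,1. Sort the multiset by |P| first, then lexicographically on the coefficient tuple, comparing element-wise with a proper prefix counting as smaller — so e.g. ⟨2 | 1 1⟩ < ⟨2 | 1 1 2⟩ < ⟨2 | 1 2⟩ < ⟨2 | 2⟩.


7 collections generate NE(X_Σ); each relation:

  {0,6}:  v_{0} + v_{6} = 0  →  sig = ⟨2 | 0⟩
  {4,5}:  v_{4} + v_{5} = 0  →  sig = ⟨2 | 0⟩
  {0,1}:  v_{0} + v_{1} = v_{3}  →  sig = ⟨2 | 1⟩
  {1,2}:  v_{1} + v_{2} = v_{4}  →  sig = ⟨2 | 1⟩
  {3,6}:  v_{3} + v_{6} = v_{1}  →  sig = ⟨2 | 1⟩
  {0,4}:  v_{0} + v_{4} = v_{2} + v_{3}  →  sig = ⟨2 | 1 1⟩
  {2,3,5}:  v_{2} + v_{3} + v_{5} = v_{0}  →  sig = ⟨3 | 1⟩

Sorted signature multiset PRS(X):
{ ⟨2 | 0⟩ ×2,  ⟨2 | 1⟩ ×3,  ⟨2 | 1 1⟩,  ⟨3 | 1⟩ }


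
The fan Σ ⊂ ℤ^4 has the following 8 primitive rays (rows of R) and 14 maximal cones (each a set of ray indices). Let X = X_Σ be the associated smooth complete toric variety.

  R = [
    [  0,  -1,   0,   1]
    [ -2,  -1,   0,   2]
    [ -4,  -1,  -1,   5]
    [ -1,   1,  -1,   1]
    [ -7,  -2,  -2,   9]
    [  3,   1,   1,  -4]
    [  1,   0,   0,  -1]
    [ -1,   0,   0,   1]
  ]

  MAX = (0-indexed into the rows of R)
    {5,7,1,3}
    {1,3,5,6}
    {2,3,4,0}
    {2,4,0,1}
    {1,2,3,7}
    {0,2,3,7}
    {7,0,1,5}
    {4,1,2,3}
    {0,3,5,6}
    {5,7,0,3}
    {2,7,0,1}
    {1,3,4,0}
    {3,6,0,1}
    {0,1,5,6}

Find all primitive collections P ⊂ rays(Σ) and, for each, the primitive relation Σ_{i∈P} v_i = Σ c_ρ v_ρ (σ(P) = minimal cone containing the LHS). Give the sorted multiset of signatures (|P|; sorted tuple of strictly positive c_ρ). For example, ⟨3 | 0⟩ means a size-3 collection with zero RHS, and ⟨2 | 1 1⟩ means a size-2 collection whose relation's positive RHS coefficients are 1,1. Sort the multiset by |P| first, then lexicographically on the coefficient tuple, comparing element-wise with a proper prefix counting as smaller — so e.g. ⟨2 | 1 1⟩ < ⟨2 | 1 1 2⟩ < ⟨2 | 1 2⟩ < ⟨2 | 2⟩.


The 9 primitive collections of Σ (r=8, n=4):

  {6,7}:  v_{6} + v_{7} = 0  ⟹  sig = ⟨2 | 0⟩
  {2,5}:  v_{2} + v_{5} = v_{7}  ⟹  sig = ⟨2 | 1⟩
  {4,5}:  v_{4} + v_{5} = v_{2}  ⟹  sig = ⟨2 | 1⟩
  {2,6}:  v_{2} + v_{6} = v_{0} + v_{1} + v_{3}  ⟹  sig = ⟨2 | 1 1 1⟩
  {4,7}:  v_{4} + v_{7} = 2·v_{2}  ⟹  sig = ⟨2 | 2⟩
  {4,6}:  v_{4} + v_{6} = 2·v_{0} + 2·v_{1} + 2·v_{3}  ⟹  sig = ⟨2 | 2 2 2⟩
  {0,1,3,5}:  v_{0} + v_{1} + v_{3} + v_{5} = 0  ⟹  sig = ⟨4 | 0⟩
  {0,1,2,3}:  v_{0} + v_{1} + v_{2} + v_{3} = v_{4}  ⟹  sig = ⟨4 | 1⟩
  {0,1,3,7}:  v_{0} + v_{1} + v_{3} + v_{7} = v_{2}  ⟹  sig = ⟨4 | 1⟩

Hence PRS(X_Σ) =
    |P|=2: 6 collections, coeffs (), (1), (1), (1,1,1), (2), (2,2,2)
    |P|=4: 3 collections, coeffs (), (1), (1)


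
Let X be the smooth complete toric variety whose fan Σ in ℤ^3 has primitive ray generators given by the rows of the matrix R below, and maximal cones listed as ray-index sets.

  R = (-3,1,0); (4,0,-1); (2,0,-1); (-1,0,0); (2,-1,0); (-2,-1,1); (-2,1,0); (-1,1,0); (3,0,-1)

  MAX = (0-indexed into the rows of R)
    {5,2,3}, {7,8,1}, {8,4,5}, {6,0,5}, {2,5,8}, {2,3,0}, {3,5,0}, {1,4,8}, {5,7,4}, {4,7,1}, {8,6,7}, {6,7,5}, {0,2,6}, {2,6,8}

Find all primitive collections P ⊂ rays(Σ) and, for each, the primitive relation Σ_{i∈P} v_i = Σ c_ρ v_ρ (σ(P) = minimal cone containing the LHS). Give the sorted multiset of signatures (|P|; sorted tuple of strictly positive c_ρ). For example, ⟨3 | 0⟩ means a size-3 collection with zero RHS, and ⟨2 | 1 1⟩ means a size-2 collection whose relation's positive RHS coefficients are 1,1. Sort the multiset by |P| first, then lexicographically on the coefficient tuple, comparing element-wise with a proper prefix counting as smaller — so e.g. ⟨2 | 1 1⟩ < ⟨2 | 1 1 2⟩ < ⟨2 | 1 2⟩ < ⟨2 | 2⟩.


20 collections generate NE(X_Σ); each relation:

  P={4,6}:  v_{4} + v_{6} = 0 — sig = ⟨2 | 0⟩
  P={0,4}:  v_{0} + v_{4} = v_{3} — sig = ⟨2 | 1⟩
  P={1,3}:  v_{1} + v_{3} = v_{8} — sig = ⟨2 | 1⟩
  P={1,5}:  v_{1} + v_{5} = v_{4} — sig = ⟨2 | 1⟩
  P={3,6}:  v_{3} + v_{6} = v_{0} — sig = ⟨2 | 1⟩
  P={3,7}:  v_{3} + v_{7} = v_{6} — sig = ⟨2 | 1⟩
  P={3,8}:  v_{3} + v_{8} = v_{2} — sig = ⟨2 | 1⟩
  P={0,1}:  v_{0} + v_{1} = v_{6} + v_{8} — sig = ⟨2 | 1 1⟩
  P={0,8}:  v_{0} + v_{8} = v_{2} + v_{6} — sig = ⟨2 | 1 1⟩
  P={1,6}:  v_{1} + v_{6} = v_{7} + v_{8} — sig = ⟨2 | 1 1⟩
  P={2,7}:  v_{2} + v_{7} = v_{6} + v_{8} — sig = ⟨2 | 1 1⟩
  P={3,4}:  v_{3} + v_{4} = v_{5} + v_{8} — sig = ⟨2 | 1 1⟩
  P={2,4}:  v_{2} + v_{4} = v_{5} + 2·v_{8} — sig = ⟨2 | 1 2⟩
  P={0,7}:  v_{0} + v_{7} = 2·v_{6} — sig = ⟨2 | 2⟩
  P={1,2}:  v_{1} + v_{2} = 2·v_{8} — sig = ⟨2 | 2⟩
  P={5,7,8}:  v_{5} + v_{7} + v_{8} = 0 — sig = ⟨3 | 0⟩
  P={4,7,8}:  v_{4} + v_{7} + v_{8} = v_{1} — sig = ⟨3 | 1⟩
  P={5,6,8}:  v_{5} + v_{6} + v_{8} = v_{3} — sig = ⟨3 | 1⟩
  P={2,5,6}:  v_{2} + v_{5} + v_{6} = 2·v_{3} — sig = ⟨3 | 2⟩
  P={0,2,5}:  v_{0} + v_{2} + v_{5} = 3·v_{3} — sig = ⟨3 | 3⟩

so the primitive-relation signature multiset is
    |P|=2: 15 collections, coeffs (), (1), (1), (1), (1), (1), (1), (1,1), (1,1), (1,1), (1,1), (1,1), (1,2), (2), (2)
    |P|=3: 5 collections, coeffs (), (1), (1), (2), (3)
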